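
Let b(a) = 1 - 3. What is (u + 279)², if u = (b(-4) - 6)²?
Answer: 117649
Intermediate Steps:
b(a) = -2
u = 64 (u = (-2 - 6)² = (-8)² = 64)
(u + 279)² = (64 + 279)² = 343² = 117649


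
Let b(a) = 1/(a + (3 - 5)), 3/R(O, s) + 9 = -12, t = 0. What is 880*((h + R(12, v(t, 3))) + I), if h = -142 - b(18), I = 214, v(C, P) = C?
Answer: 442255/7 ≈ 63179.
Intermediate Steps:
R(O, s) = -⅐ (R(O, s) = 3/(-9 - 12) = 3/(-21) = 3*(-1/21) = -⅐)
b(a) = 1/(-2 + a) (b(a) = 1/(a - 2) = 1/(-2 + a))
h = -2273/16 (h = -142 - 1/(-2 + 18) = -142 - 1/16 = -2273/16 ≈ -142.06)
880*((h + R(12, v(t, 3))) + I) = 880*((-2273/16 - ⅐) + 214) = 880*(-15927/112 + 214) = 880*(8041/112) = 442255/7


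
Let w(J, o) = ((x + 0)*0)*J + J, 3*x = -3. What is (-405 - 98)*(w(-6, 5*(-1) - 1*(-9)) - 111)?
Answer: 58851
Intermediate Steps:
x = -1 (x = (1/3)*(-3) = -1)
w(J, o) = J (w(J, o) = ((-1 + 0)*0)*J + J = (-1*0)*J + J = 0*J + J = 0 + J = J)
(-405 - 98)*(w(-6, 5*(-1) - 1*(-9)) - 111) = (-405 - 98)*(-6 - 111) = -503*(-117) = 58851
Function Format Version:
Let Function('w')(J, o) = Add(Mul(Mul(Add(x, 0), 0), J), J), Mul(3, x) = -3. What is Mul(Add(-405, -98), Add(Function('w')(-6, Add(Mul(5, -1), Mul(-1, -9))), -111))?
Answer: 58851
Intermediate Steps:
x = -1 (x = Mul(Rational(1, 3), -3) = -1)
Function('w')(J, o) = J (Function('w')(J, o) = Add(Mul(Mul(Add(-1, 0), 0), J), J) = Add(Mul(Mul(-1, 0), J), J) = Add(Mul(0, J), J) = Add(0, J) = J)
Mul(Add(-405, -98), Add(Function('w')(-6, Add(Mul(5, -1), Mul(-1, -9))), -111)) = Mul(Add(-405, -98), Add(-6, -111)) = Mul(-503, -117) = 58851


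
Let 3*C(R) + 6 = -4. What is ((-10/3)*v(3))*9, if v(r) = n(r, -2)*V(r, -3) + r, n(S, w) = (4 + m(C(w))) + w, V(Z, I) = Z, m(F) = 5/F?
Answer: -135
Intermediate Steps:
C(R) = -10/3 (C(R) = -2 + (⅓)*(-4) = -2 - 4/3 = -10/3)
n(S, w) = 5/2 + w (n(S, w) = (4 + 5/(-10/3)) + w = (4 + 5*(-3/10)) + w = (4 - 3/2) + w = 5/2 + w)
v(r) = 3*r/2 (v(r) = (5/2 - 2)*r + r = r/2 + r = 3*r/2)
((-10/3)*v(3))*9 = ((-10/3)*((3/2)*3))*9 = (-10*⅓*(9/2))*9 = -10/3*9/2*9 = -15*9 = -135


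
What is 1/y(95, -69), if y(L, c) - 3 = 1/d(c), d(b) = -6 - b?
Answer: 63/190 ≈ 0.33158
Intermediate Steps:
y(L, c) = 3 + 1/(-6 - c)
1/y(95, -69) = 1/((17 + 3*(-69))/(6 - 69)) = 1/((17 - 207)/(-63)) = 1/(-1/63*(-190)) = 1/(190/63) = 63/190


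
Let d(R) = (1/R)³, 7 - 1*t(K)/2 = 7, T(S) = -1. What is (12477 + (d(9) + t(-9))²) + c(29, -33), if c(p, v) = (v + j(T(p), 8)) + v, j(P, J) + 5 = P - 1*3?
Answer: 6590931283/531441 ≈ 12402.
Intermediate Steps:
t(K) = 0 (t(K) = 14 - 2*7 = 14 - 14 = 0)
j(P, J) = -8 + P (j(P, J) = -5 + (P - 1*3) = -5 + (P - 3) = -5 + (-3 + P) = -8 + P)
d(R) = R⁻³ (d(R) = (1/R)³ = R⁻³)
c(p, v) = -9 + 2*v (c(p, v) = (v + (-8 - 1)) + v = (v - 9) + v = (-9 + v) + v = -9 + 2*v)
(12477 + (d(9) + t(-9))²) + c(29, -33) = (12477 + (9⁻³ + 0)²) + (-9 + 2*(-33)) = (12477 + (1/729 + 0)²) + (-9 - 66) = (12477 + (1/729)²) - 75 = (12477 + 1/531441) - 75 = 6630789358/531441 - 75 = 6590931283/531441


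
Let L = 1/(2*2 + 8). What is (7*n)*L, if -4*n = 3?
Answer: -7/16 ≈ -0.43750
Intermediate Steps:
n = -¾ (n = -¼*3 = -¾ ≈ -0.75000)
L = 1/12 (L = 1/(4 + 8) = 1/12 ≈ 0.083333)
(7*n)*L = (7*(-¾))*(1/12) = -21/4*1/12 = -7/16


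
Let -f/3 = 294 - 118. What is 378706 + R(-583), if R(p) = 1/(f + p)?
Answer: 420742365/1111 ≈ 3.7871e+5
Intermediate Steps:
f = -528 (f = -3*(294 - 118) = -3*176 = -528)
R(p) = 1/(-528 + p)
378706 + R(-583) = 378706 + 1/(-528 - 583) = 378706 + 1/(-1111) = 378706 - 1/1111 = 420742365/1111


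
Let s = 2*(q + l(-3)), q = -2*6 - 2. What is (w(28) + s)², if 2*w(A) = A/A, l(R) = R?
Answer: 4489/4 ≈ 1122.3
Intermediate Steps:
q = -14 (q = -12 - 2 = -14)
w(A) = ½ (w(A) = (A/A)/2 = (½)*1 = ½)
s = -34 (s = 2*(-14 - 3) = 2*(-17) = -34)
(w(28) + s)² = (½ - 34)² = (-67/2)² = 4489/4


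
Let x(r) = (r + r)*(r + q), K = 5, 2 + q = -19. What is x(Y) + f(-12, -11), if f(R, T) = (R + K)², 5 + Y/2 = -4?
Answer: 1453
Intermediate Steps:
q = -21 (q = -2 - 19 = -21)
Y = -18 (Y = -10 + 2*(-4) = -10 - 8 = -18)
x(r) = 2*r*(-21 + r) (x(r) = (r + r)*(r - 21) = (2*r)*(-21 + r) = 2*r*(-21 + r))
f(R, T) = (5 + R)² (f(R, T) = (R + 5)² = (5 + R)²)
x(Y) + f(-12, -11) = 2*(-18)*(-21 - 18) + (5 - 12)² = 2*(-18)*(-39) + (-7)² = 1404 + 49 = 1453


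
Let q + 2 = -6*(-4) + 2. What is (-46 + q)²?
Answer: 484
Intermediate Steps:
q = 24 (q = -2 + (-6*(-4) + 2) = -2 + (-1*(-24) + 2) = -2 + (24 + 2) = -2 + 26 = 24)
(-46 + q)² = (-46 + 24)² = (-22)² = 484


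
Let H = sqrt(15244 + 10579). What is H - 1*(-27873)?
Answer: 27873 + 7*sqrt(527) ≈ 28034.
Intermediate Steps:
H = 7*sqrt(527) (H = sqrt(25823) = 7*sqrt(527) ≈ 160.70)
H - 1*(-27873) = 7*sqrt(527) - 1*(-27873) = 7*sqrt(527) + 27873 = 27873 + 7*sqrt(527)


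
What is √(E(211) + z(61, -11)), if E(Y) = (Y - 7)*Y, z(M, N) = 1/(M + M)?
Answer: √640667018/122 ≈ 207.47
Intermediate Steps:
z(M, N) = 1/(2*M)
E(Y) = Y*(-7 + Y) (E(Y) = (-7 + Y)*Y = Y*(-7 + Y))
√(E(211) + z(61, -11)) = √(211*(-7 + 211) + (½)/61) = √(211*204 + (½)*(1/61)) = √(43044 + 1/122) = √(5251369/122) = √640667018/122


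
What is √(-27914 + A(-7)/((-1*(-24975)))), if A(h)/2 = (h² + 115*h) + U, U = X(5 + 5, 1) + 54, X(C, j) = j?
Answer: 4*I*√4836502767/1665 ≈ 167.07*I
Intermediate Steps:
U = 55 (U = 1 + 54 = 55)
A(h) = 110 + 2*h² + 230*h (A(h) = 2*((h² + 115*h) + 55) = 2*(55 + h² + 115*h) = 110 + 2*h² + 230*h)
√(-27914 + A(-7)/((-1*(-24975)))) = √(-27914 + (110 + 2*(-7)² + 230*(-7))/((-1*(-24975)))) = √(-27914 + (110 + 2*49 - 1610)/24975) = √(-27914 + (110 + 98 - 1610)*(1/24975)) = √(-27914 - 1402*1/24975) = √(-27914 - 1402/24975) = √(-697153552/24975) = 4*I*√4836502767/1665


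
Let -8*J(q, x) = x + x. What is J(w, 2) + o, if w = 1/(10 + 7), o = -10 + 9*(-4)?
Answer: -93/2 ≈ -46.500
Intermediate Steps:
o = -46 (o = -10 - 36 = -46)
w = 1/17 ≈ 0.058824
J(q, x) = -x/4 (J(q, x) = -(x + x)/8 = -x/4)
J(w, 2) + o = -¼*2 - 46 = -½ - 46 = -93/2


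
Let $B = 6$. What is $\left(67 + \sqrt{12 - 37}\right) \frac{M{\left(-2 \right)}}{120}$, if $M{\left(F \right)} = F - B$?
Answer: $- \frac{67}{15} - \frac{i}{3} \approx -4.4667 - 0.33333 i$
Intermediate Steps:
$M{\left(F \right)} = -6 + F$ ($M{\left(F \right)} = F - 6 = -6 + F$)
$\left(67 + \sqrt{12 - 37}\right) \frac{M{\left(-2 \right)}}{120} = \left(67 + \sqrt{12 - 37}\right) \frac{-6 - 2}{120} = \left(67 + \sqrt{-25}\right) \left(\left(-8\right) \frac{1}{120}\right) = \left(67 + 5 i\right) \left(- \frac{1}{15}\right) = - \frac{67}{15} - \frac{i}{3}$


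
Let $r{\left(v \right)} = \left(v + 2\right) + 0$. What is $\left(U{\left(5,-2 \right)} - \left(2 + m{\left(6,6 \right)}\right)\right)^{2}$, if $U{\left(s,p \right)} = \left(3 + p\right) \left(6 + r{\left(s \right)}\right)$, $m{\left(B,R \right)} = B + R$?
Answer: $1$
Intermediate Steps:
$r{\left(v \right)} = 2 + v$ ($r{\left(v \right)} = \left(2 + v\right) + 0 = 2 + v$)
$U{\left(s,p \right)} = \left(3 + p\right) \left(8 + s\right)$ ($U{\left(s,p \right)} = \left(3 + p\right) \left(6 + \left(2 + s\right)\right) = \left(3 + p\right) \left(8 + s\right)$)
$\left(U{\left(5,-2 \right)} - \left(2 + m{\left(6,6 \right)}\right)\right)^{2} = \left(\left(24 + 3 \cdot 5 + 8 \left(-2\right) - 10\right) - 14\right)^{2} = \left(\left(24 + 15 - 16 - 10\right) - 14\right)^{2} = \left(13 - 14\right)^{2} = \left(-1\right)^{2} = 1$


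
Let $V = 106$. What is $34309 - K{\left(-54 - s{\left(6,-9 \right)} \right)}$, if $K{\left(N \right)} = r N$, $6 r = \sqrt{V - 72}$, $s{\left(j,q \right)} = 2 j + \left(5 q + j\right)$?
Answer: $34309 + \frac{9 \sqrt{34}}{2} \approx 34335.0$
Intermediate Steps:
$s{\left(j,q \right)} = 3 j + 5 q$ ($s{\left(j,q \right)} = 2 j + \left(j + 5 q\right) = 3 j + 5 q$)
$r = \frac{\sqrt{34}}{6}$ ($r = \frac{\sqrt{106 - 72}}{6} = \frac{\sqrt{34}}{6} \approx 0.97183$)
$K{\left(N \right)} = \frac{N \sqrt{34}}{6}$ ($K{\left(N \right)} = \frac{\sqrt{34}}{6} N = \frac{N \sqrt{34}}{6}$)
$34309 - K{\left(-54 - s{\left(6,-9 \right)} \right)} = 34309 - \frac{\left(-54 - \left(3 \cdot 6 + 5 \left(-9\right)\right)\right) \sqrt{34}}{6} = 34309 - \frac{\left(-54 - \left(18 - 45\right)\right) \sqrt{34}}{6} = 34309 - \frac{\left(-54 - -27\right) \sqrt{34}}{6} = 34309 - \frac{\left(-54 + 27\right) \sqrt{34}}{6} = 34309 - \frac{1}{6} \left(-27\right) \sqrt{34} = 34309 - - \frac{9 \sqrt{34}}{2} = 34309 + \frac{9 \sqrt{34}}{2}$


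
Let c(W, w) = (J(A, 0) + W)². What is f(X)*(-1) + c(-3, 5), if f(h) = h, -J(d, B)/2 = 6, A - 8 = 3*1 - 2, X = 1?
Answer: 224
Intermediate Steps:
A = 9 (A = 8 + (3*1 - 2) = 8 + (3 - 2) = 8 + 1 = 9)
J(d, B) = -12 (J(d, B) = -2*6 = -12)
c(W, w) = (-12 + W)²
f(X)*(-1) + c(-3, 5) = 1*(-1) + (-12 - 3)² = -1 + (-15)² = -1 + 225 = 224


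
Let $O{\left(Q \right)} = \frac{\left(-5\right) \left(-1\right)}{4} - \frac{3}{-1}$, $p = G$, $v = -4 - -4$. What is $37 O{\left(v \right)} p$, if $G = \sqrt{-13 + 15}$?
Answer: $\frac{629 \sqrt{2}}{4} \approx 222.39$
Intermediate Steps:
$G = \sqrt{2} \approx 1.4142$
$v = 0$ ($v = -4 + 4 = 0$)
$p = \sqrt{2} \approx 1.4142$
$O{\left(Q \right)} = \frac{17}{4}$ ($O{\left(Q \right)} = 5 \cdot \frac{1}{4} - -3 = \frac{5}{4} + 3 = \frac{17}{4}$)
$37 O{\left(v \right)} p = 37 \cdot \frac{17}{4} \sqrt{2} = \frac{629 \sqrt{2}}{4}$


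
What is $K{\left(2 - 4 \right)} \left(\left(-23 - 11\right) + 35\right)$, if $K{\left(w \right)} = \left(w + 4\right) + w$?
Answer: $0$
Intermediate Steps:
$K{\left(w \right)} = 4 + 2 w$ ($K{\left(w \right)} = \left(4 + w\right) + w = 4 + 2 w$)
$K{\left(2 - 4 \right)} \left(\left(-23 - 11\right) + 35\right) = \left(4 + 2 \left(2 - 4\right)\right) \left(\left(-23 - 11\right) + 35\right) = \left(4 + 2 \left(-2\right)\right) \left(-34 + 35\right) = \left(4 - 4\right) 1 = 0 \cdot 1 = 0$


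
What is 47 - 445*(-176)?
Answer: 78367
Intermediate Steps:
47 - 445*(-176) = 47 + 78320 = 78367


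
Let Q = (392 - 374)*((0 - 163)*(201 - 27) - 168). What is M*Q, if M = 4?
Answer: -2054160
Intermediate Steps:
Q = -513540 (Q = 18*(-163*174 - 168) = 18*(-28362 - 168) = 18*(-28530) = -513540)
M*Q = 4*(-513540) = -2054160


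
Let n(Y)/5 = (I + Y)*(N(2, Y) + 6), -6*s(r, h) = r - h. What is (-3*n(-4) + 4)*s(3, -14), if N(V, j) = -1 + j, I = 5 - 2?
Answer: -323/6 ≈ -53.833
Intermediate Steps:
I = 3
s(r, h) = -r/6 + h/6 (s(r, h) = -(r - h)/6 = -r/6 + h/6)
n(Y) = 5*(3 + Y)*(5 + Y) (n(Y) = 5*((3 + Y)*((-1 + Y) + 6)) = 5*((3 + Y)*(5 + Y)) = 5*(3 + Y)*(5 + Y))
(-3*n(-4) + 4)*s(3, -14) = (-3*(75 + 5*(-4)² + 40*(-4)) + 4)*(-⅙*3 + (⅙)*(-14)) = (-3*(75 + 5*16 - 160) + 4)*(-½ - 7/3) = (-3*(75 + 80 - 160) + 4)*(-17/6) = (-3*(-5) + 4)*(-17/6) = (15 + 4)*(-17/6) = 19*(-17/6) = -323/6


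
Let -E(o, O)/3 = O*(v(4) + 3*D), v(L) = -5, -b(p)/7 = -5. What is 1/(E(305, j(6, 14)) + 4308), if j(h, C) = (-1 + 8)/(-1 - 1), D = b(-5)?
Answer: 1/5358 ≈ 0.00018664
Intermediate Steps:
b(p) = 35 (b(p) = -7*(-5) = 35)
D = 35
j(h, C) = -7/2 (j(h, C) = 7/(-2) = 7*(-½) = -7/2)
E(o, O) = -300*O (E(o, O) = -3*O*(-5 + 3*35) = -3*O*(-5 + 105) = -3*O*100 = -300*O)
1/(E(305, j(6, 14)) + 4308) = 1/(-300*(-7/2) + 4308) = 1/(1050 + 4308) = 1/5358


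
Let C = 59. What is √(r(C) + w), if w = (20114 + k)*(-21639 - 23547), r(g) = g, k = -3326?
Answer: I*√758582509 ≈ 27542.0*I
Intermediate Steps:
w = -758582568 (w = (20114 - 3326)*(-21639 - 23547) = 16788*(-45186) = -758582568)
√(r(C) + w) = √(59 - 758582568) = √(-758582509) = I*√758582509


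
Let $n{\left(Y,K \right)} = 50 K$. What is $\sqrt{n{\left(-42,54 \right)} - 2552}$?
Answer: $2 \sqrt{37} \approx 12.166$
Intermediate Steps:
$\sqrt{n{\left(-42,54 \right)} - 2552} = \sqrt{50 \cdot 54 - 2552} = \sqrt{2700 - 2552} = \sqrt{148} = 2 \sqrt{37}$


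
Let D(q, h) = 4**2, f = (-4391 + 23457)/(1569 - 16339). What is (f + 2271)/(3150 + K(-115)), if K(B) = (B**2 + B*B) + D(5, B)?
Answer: 8380901/109357080 ≈ 0.076638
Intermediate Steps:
f = -9533/7385 (f = 19066/(-14770) = 19066*(-1/14770) = -9533/7385 ≈ -1.2909)
D(q, h) = 16
K(B) = 16 + 2*B**2 (K(B) = (B**2 + B*B) + 16 = (B**2 + B**2) + 16 = 2*B**2 + 16 = 16 + 2*B**2)
(f + 2271)/(3150 + K(-115)) = (-9533/7385 + 2271)/(3150 + (16 + 2*(-115)**2)) = 16761802/(7385*(3150 + (16 + 2*13225))) = 16761802/(7385*(3150 + (16 + 26450))) = 16761802/(7385*(3150 + 26466)) = (16761802/7385)/29616 = (16761802/7385)*(1/29616) = 8380901/109357080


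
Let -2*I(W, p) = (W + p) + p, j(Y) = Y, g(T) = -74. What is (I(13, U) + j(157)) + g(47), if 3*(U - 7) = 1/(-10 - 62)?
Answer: 15013/216 ≈ 69.505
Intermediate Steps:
U = 1511/216 (U = 7 + 1/(3*(-10 - 62)) = 7 + (⅓)/(-72) = 7 + (⅓)*(-1/72) = 7 - 1/216 = 1511/216 ≈ 6.9954)
I(W, p) = -p - W/2 (I(W, p) = -((W + p) + p)/2 = -(W + 2*p)/2 = -p - W/2)
(I(13, U) + j(157)) + g(47) = ((-1*1511/216 - ½*13) + 157) - 74 = ((-1511/216 - 13/2) + 157) - 74 = (-2915/216 + 157) - 74 = 30997/216 - 74 = 15013/216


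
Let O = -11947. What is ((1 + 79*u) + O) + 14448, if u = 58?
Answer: 7084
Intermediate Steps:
((1 + 79*u) + O) + 14448 = ((1 + 79*58) - 11947) + 14448 = ((1 + 4582) - 11947) + 14448 = (4583 - 11947) + 14448 = -7364 + 14448 = 7084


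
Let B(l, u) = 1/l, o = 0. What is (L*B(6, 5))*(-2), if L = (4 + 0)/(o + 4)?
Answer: -1/3 ≈ -0.33333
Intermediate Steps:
L = 1 (L = (4 + 0)/(0 + 4) = 4/4 = 4*(1/4) = 1)
(L*B(6, 5))*(-2) = (1/6)*(-2) = -1/3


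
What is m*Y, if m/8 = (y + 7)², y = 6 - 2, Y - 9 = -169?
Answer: -154880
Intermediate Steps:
Y = -160 (Y = 9 - 169 = -160)
y = 4
m = 968 (m = 8*(4 + 7)² = 8*11² = 8*121 = 968)
m*Y = 968*(-160) = -154880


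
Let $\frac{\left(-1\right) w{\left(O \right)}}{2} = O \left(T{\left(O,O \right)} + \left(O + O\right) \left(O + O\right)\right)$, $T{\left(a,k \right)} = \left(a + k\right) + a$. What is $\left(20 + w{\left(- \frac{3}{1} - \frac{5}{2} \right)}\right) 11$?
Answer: $\frac{25729}{2} \approx 12865.0$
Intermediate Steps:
$T{\left(a,k \right)} = k + 2 a$
$w{\left(O \right)} = - 2 O \left(3 O + 4 O^{2}\right)$ ($w{\left(O \right)} = - 2 O \left(\left(O + 2 O\right) + \left(O + O\right) \left(O + O\right)\right) = - 2 O \left(3 O + 2 O 2 O\right) = - 2 O \left(3 O + 4 O^{2}\right)$)
$\left(20 + w{\left(- \frac{3}{1} - \frac{5}{2} \right)}\right) 11 = \left(20 + \left(- \frac{3}{1} - \frac{5}{2}\right)^{2} \left(-6 - 8 \left(- \frac{3}{1} - \frac{5}{2}\right)\right)\right) 11 = \left(20 + \left(\left(-3\right) 1 - \frac{5}{2}\right)^{2} \left(-6 - 8 \left(\left(-3\right) 1 - \frac{5}{2}\right)\right)\right) 11 = \left(20 + \left(-3 - \frac{5}{2}\right)^{2} \left(-6 - 8 \left(-3 - \frac{5}{2}\right)\right)\right) 11 = \left(20 + \left(- \frac{11}{2}\right)^{2} \left(-6 - -44\right)\right) 11 = \left(20 + \frac{121 \left(-6 + 44\right)}{4}\right) 11 = \left(20 + \frac{121}{4} \cdot 38\right) 11 = \left(20 + \frac{2299}{2}\right) 11 = \frac{2339}{2} \cdot 11 = \frac{25729}{2}$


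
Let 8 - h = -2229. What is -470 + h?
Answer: 1767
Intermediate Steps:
h = 2237 (h = 8 - 1*(-2229) = 8 + 2229 = 2237)
-470 + h = -470 + 2237 = 1767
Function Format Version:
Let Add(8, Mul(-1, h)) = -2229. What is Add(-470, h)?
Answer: 1767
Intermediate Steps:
h = 2237 (h = Add(8, Mul(-1, -2229)) = Add(8, 2229) = 2237)
Add(-470, h) = Add(-470, 2237) = 1767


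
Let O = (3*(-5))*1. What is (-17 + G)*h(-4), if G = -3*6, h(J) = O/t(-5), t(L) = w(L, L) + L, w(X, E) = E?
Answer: -105/2 ≈ -52.500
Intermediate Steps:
t(L) = 2*L (t(L) = L + L = 2*L)
O = -15 (O = -15*1 = -15)
h(J) = 3/2 (h(J) = -15/(2*(-5)) = -15/(-10) = -15*(-⅒) = 3/2)
G = -18
(-17 + G)*h(-4) = (-17 - 18)*(3/2) = -35*3/2 = -105/2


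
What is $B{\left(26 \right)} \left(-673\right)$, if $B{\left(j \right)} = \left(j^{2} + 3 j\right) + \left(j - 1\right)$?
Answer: $-524267$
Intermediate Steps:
$B{\left(j \right)} = -1 + j^{2} + 4 j$ ($B{\left(j \right)} = \left(j^{2} + 3 j\right) + \left(j - 1\right) = \left(j^{2} + 3 j\right) + \left(-1 + j\right) = -1 + j^{2} + 4 j$)
$B{\left(26 \right)} \left(-673\right) = \left(-1 + 26^{2} + 4 \cdot 26\right) \left(-673\right) = \left(-1 + 676 + 104\right) \left(-673\right) = 779 \left(-673\right) = -524267$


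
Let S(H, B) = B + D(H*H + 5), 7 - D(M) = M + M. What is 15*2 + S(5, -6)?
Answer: -29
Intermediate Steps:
D(M) = 7 - 2*M (D(M) = 7 - (M + M) = 7 - 2*M)
S(H, B) = -3 + B - 2*H² (S(H, B) = B + (7 - 2*(H*H + 5)) = B + (7 - 2*(H² + 5)) = B + (7 - 2*(5 + H²)) = B + (7 + (-10 - 2*H²)) = B + (-3 - 2*H²) = -3 + B - 2*H²)
15*2 + S(5, -6) = 15*2 + (-3 - 6 - 2*5²) = 30 + (-3 - 6 - 2*25) = 30 + (-3 - 6 - 50) = 30 - 59 = -29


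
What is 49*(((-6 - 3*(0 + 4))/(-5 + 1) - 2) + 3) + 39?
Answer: 617/2 ≈ 308.50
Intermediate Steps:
49*(((-6 - 3*(0 + 4))/(-5 + 1) - 2) + 3) + 39 = 49*(((-6 - 3*4)/(-4) - 2) + 3) + 39 = 49*(((-6 - 12)*(-¼) - 2) + 3) + 39 = 49*((-18*(-¼) - 2) + 3) + 39 = 49*((9/2 - 2) + 3) + 39 = 49*(5/2 + 3) + 39 = 49*(11/2) + 39 = 539/2 + 39 = 617/2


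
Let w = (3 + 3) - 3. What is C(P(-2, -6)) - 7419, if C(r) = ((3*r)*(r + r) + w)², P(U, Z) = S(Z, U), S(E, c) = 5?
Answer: 15990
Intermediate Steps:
P(U, Z) = 5
w = 3 (w = 6 - 3 = 3)
C(r) = (3 + 6*r²)² (C(r) = ((3*r)*(r + r) + 3)² = ((3*r)*(2*r) + 3)² = (6*r² + 3)² = (3 + 6*r²)²)
C(P(-2, -6)) - 7419 = 9*(1 + 2*5²)² - 7419 = 9*(1 + 2*25)² - 7419 = 9*(1 + 50)² - 7419 = 9*51² - 7419 = 9*2601 - 7419 = 23409 - 7419 = 15990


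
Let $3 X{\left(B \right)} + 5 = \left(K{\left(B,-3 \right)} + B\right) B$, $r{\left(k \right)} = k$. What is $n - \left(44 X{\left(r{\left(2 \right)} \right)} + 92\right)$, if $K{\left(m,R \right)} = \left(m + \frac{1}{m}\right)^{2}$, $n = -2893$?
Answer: $- \frac{9461}{3} \approx -3153.7$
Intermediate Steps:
$X{\left(B \right)} = - \frac{5}{3} + \frac{B \left(B + \frac{\left(1 + B^{2}\right)^{2}}{B^{2}}\right)}{3}$ ($X{\left(B \right)} = - \frac{5}{3} + \frac{\left(\frac{\left(1 + B^{2}\right)^{2}}{B^{2}} + B\right) B}{3} = - \frac{5}{3} + \frac{\left(B + \frac{\left(1 + B^{2}\right)^{2}}{B^{2}}\right) B}{3} = - \frac{5}{3} + \frac{B \left(B + \frac{\left(1 + B^{2}\right)^{2}}{B^{2}}\right)}{3}$)
$n - \left(44 X{\left(r{\left(2 \right)} \right)} + 92\right) = -2893 - \left(44 \frac{\left(1 + 2^{2}\right)^{2} + 2 \left(-5 + 2^{2}\right)}{3 \cdot 2} + 92\right) = -2893 - \left(44 \cdot \frac{1}{3} \cdot \frac{1}{2} \left(\left(1 + 4\right)^{2} + 2 \left(-5 + 4\right)\right) + 92\right) = -2893 - \left(44 \cdot \frac{1}{3} \cdot \frac{1}{2} \left(5^{2} + 2 \left(-1\right)\right) + 92\right) = -2893 - \left(44 \cdot \frac{1}{3} \cdot \frac{1}{2} \left(25 - 2\right) + 92\right) = -2893 - \left(44 \cdot \frac{1}{3} \cdot \frac{1}{2} \cdot 23 + 92\right) = -2893 - \left(44 \cdot \frac{23}{6} + 92\right) = -2893 - \left(\frac{506}{3} + 92\right) = -2893 - \frac{782}{3} = - \frac{9461}{3}$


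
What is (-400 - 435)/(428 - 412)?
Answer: -835/16 ≈ -52.188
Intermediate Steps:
(-400 - 435)/(428 - 412) = -835/16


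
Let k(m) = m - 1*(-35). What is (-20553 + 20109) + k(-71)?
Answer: -480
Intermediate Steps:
k(m) = 35 + m (k(m) = m + 35 = 35 + m)
(-20553 + 20109) + k(-71) = (-20553 + 20109) + (35 - 71) = -444 - 36 = -480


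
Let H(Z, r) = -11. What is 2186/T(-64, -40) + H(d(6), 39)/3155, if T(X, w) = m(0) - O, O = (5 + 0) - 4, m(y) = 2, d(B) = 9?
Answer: 6896819/3155 ≈ 2186.0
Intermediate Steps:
O = 1 (O = 5 - 4 = 1)
T(X, w) = 1 (T(X, w) = 2 - 1*1 = 2 - 1 = 1)
2186/T(-64, -40) + H(d(6), 39)/3155 = 2186/1 - 11/3155 = 2186*1 - 11*1/3155 = 2186 - 11/3155 = 6896819/3155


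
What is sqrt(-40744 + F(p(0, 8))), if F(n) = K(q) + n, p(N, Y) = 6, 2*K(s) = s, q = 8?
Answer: 3*I*sqrt(4526) ≈ 201.83*I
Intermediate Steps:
K(s) = s/2
F(n) = 4 + n (F(n) = (1/2)*8 + n = 4 + n)
sqrt(-40744 + F(p(0, 8))) = sqrt(-40744 + (4 + 6)) = sqrt(-40744 + 10) = sqrt(-40734) = 3*I*sqrt(4526)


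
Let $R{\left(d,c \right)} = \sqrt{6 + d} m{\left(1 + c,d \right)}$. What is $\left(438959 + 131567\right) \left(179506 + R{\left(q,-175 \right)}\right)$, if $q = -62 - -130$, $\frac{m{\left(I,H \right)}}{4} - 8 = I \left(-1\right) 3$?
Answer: $102412840156 + 1209515120 \sqrt{74} \approx 1.1282 \cdot 10^{11}$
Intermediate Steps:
$m{\left(I,H \right)} = 32 - 12 I$ ($m{\left(I,H \right)} = 32 + 4 I \left(-1\right) 3 = 32 + 4 - I 3 = 32 + 4 \left(- 3 I\right) = 32 - 12 I$)
$q = 68$ ($q = -62 + 130 = 68$)
$R{\left(d,c \right)} = \sqrt{6 + d} \left(20 - 12 c\right)$ ($R{\left(d,c \right)} = \sqrt{6 + d} \left(32 - 12 \left(1 + c\right)\right) = \sqrt{6 + d} \left(32 - \left(12 + 12 c\right)\right) = \sqrt{6 + d} \left(20 - 12 c\right)$)
$\left(438959 + 131567\right) \left(179506 + R{\left(q,-175 \right)}\right) = \left(438959 + 131567\right) \left(179506 + \sqrt{6 + 68} \left(20 - -2100\right)\right) = 570526 \left(179506 + \sqrt{74} \left(20 + 2100\right)\right) = 570526 \left(179506 + \sqrt{74} \cdot 2120\right) = 570526 \left(179506 + 2120 \sqrt{74}\right) = 102412840156 + 1209515120 \sqrt{74}$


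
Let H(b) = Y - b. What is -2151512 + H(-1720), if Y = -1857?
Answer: -2151649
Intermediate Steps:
H(b) = -1857 - b
-2151512 + H(-1720) = -2151512 + (-1857 - 1*(-1720)) = -2151512 + (-1857 + 1720) = -2151512 - 137 = -2151649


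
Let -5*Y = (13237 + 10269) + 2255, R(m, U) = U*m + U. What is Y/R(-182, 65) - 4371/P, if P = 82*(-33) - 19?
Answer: 13092912/6411925 ≈ 2.0420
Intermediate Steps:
R(m, U) = U + U*m
Y = -25761/5 (Y = -((13237 + 10269) + 2255)/5 = -(23506 + 2255)/5 = -1/5*25761 = -25761/5 ≈ -5152.2)
P = -2725 (P = -2706 - 19 = -2725)
Y/R(-182, 65) - 4371/P = -25761*1/(65*(1 - 182))/5 - 4371/(-2725) = -25761/(5*(65*(-181))) - 4371*(-1/2725) = -25761/5/(-11765) + 4371/2725 = -25761/5*(-1/11765) + 4371/2725 = 25761/58825 + 4371/2725 = 13092912/6411925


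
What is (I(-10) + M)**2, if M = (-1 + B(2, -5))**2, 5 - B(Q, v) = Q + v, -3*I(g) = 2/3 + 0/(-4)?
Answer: 192721/81 ≈ 2379.3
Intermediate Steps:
I(g) = -2/9 (I(g) = -(2/3 + 0/(-4))/3 = -(2*(1/3) + 0*(-1/4))/3 = -(2/3 + 0)/3 = -1/3*2/3 = -2/9)
B(Q, v) = 5 - Q - v (B(Q, v) = 5 - (Q + v) = 5 + (-Q - v) = 5 - Q - v)
M = 49 (M = (-1 + (5 - 1*2 - 1*(-5)))**2 = (-1 + (5 - 2 + 5))**2 = (-1 + 8)**2 = 7**2 = 49)
(I(-10) + M)**2 = (-2/9 + 49)**2 = (439/9)**2 = 192721/81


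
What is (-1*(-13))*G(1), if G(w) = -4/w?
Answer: -52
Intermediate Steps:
(-1*(-13))*G(1) = (-1*(-13))*(-4/1) = 13*(-4*1) = 13*(-4) = -52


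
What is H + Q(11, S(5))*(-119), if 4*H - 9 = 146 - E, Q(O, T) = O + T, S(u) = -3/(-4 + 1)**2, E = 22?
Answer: -14833/12 ≈ -1236.1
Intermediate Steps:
S(u) = -1/3 (S(u) = -3/((-3)**2) = -3/9 = -3*1/9 = -1/3)
H = 133/4 (H = 9/4 + (146 - 1*22)/4 = 9/4 + (146 - 22)/4 = 9/4 + (1/4)*124 = 9/4 + 31 = 133/4 ≈ 33.250)
H + Q(11, S(5))*(-119) = 133/4 + (11 - 1/3)*(-119) = 133/4 + (32/3)*(-119) = 133/4 - 3808/3 = -14833/12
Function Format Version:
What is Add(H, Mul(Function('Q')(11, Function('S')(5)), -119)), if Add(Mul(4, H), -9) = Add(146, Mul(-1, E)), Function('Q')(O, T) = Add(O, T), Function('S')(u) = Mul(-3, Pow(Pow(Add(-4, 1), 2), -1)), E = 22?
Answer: Rational(-14833, 12) ≈ -1236.1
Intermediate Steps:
Function('S')(u) = Rational(-1, 3) (Function('S')(u) = Mul(-3, Pow(Pow(-3, 2), -1)) = Mul(-3, Pow(9, -1)) = Mul(-3, Rational(1, 9)) = Rational(-1, 3))
H = Rational(133, 4) (H = Add(Rational(9, 4), Mul(Rational(1, 4), Add(146, Mul(-1, 22)))) = Add(Rational(9, 4), Mul(Rational(1, 4), Add(146, -22))) = Add(Rational(9, 4), Mul(Rational(1, 4), 124)) = Add(Rational(9, 4), 31) = Rational(133, 4) ≈ 33.250)
Add(H, Mul(Function('Q')(11, Function('S')(5)), -119)) = Add(Rational(133, 4), Mul(Add(11, Rational(-1, 3)), -119)) = Add(Rational(133, 4), Mul(Rational(32, 3), -119)) = Add(Rational(133, 4), Rational(-3808, 3)) = Rational(-14833, 12)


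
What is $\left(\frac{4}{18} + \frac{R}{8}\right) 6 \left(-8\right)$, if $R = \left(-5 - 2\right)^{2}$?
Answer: $- \frac{914}{3} \approx -304.67$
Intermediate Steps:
$R = 49$ ($R = \left(-7\right)^{2} = 49$)
$\left(\frac{4}{18} + \frac{R}{8}\right) 6 \left(-8\right) = \left(\frac{4}{18} + \frac{49}{8}\right) 6 \left(-8\right) = \left(4 \cdot \frac{1}{18} + 49 \cdot \frac{1}{8}\right) 6 \left(-8\right) = \left(\frac{2}{9} + \frac{49}{8}\right) 6 \left(-8\right) = \frac{457}{72} \cdot 6 \left(-8\right) = \frac{457}{12} \left(-8\right) = - \frac{914}{3}$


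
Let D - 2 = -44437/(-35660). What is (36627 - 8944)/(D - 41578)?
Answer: -987175780/1482555723 ≈ -0.66586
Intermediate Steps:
D = 115757/35660 (D = 2 - 44437/(-35660) = 2 - 44437*(-1/35660) = 2 + 44437/35660 = 115757/35660 ≈ 3.2461)
(36627 - 8944)/(D - 41578) = (36627 - 8944)/(115757/35660 - 41578) = 27683/(-1482555723/35660) = 27683*(-35660/1482555723) = -987175780/1482555723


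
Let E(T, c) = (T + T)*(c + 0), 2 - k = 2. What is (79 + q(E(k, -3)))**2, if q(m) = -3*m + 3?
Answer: 6724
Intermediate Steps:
k = 0 (k = 2 - 1*2 = 2 - 2 = 0)
E(T, c) = 2*T*c (E(T, c) = (2*T)*c = 2*T*c)
q(m) = 3 - 3*m
(79 + q(E(k, -3)))**2 = (79 + (3 - 6*0*(-3)))**2 = (79 + (3 - 3*0))**2 = (79 + (3 + 0))**2 = (79 + 3)**2 = 82**2 = 6724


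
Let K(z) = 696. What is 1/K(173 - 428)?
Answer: 1/696 ≈ 0.0014368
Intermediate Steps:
1/K(173 - 428) = 1/696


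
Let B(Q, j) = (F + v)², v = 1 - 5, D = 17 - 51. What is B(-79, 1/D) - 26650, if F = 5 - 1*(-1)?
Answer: -26646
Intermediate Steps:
D = -34
v = -4
F = 6 (F = 5 + 1 = 6)
B(Q, j) = 4 (B(Q, j) = (6 - 4)² = 2² = 4)
B(-79, 1/D) - 26650 = 4 - 26650 = -26646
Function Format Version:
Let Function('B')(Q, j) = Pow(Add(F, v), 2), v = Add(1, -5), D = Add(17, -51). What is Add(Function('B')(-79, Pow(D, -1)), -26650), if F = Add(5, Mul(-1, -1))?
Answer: -26646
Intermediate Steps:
D = -34
v = -4
F = 6 (F = Add(5, 1) = 6)
Function('B')(Q, j) = 4 (Function('B')(Q, j) = Pow(Add(6, -4), 2) = Pow(2, 2) = 4)
Add(Function('B')(-79, Pow(D, -1)), -26650) = Add(4, -26650) = -26646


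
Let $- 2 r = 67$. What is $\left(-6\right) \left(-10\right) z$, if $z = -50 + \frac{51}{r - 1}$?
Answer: $- \frac{71040}{23} \approx -3088.7$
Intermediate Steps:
$r = - \frac{67}{2}$ ($r = \left(- \frac{1}{2}\right) 67 = - \frac{67}{2} \approx -33.5$)
$z = - \frac{1184}{23}$ ($z = -50 + \frac{51}{- \frac{67}{2} - 1} = -50 + \frac{51}{- \frac{69}{2}} = -50 + 51 \left(- \frac{2}{69}\right) = -50 - \frac{34}{23} = - \frac{1184}{23} \approx -51.478$)
$\left(-6\right) \left(-10\right) z = \left(-6\right) \left(-10\right) \left(- \frac{1184}{23}\right) = 60 \left(- \frac{1184}{23}\right) = - \frac{71040}{23}$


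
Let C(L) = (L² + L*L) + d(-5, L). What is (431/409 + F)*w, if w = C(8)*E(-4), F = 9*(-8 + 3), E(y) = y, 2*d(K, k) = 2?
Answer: 9274584/409 ≈ 22676.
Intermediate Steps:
d(K, k) = 1 (d(K, k) = (½)*2 = 1)
F = -45 (F = 9*(-5) = -45)
C(L) = 1 + 2*L² (C(L) = (L² + L*L) + 1 = (L² + L²) + 1 = 2*L² + 1 = 1 + 2*L²)
w = -516 (w = (1 + 2*8²)*(-4) = (1 + 2*64)*(-4) = (1 + 128)*(-4) = 129*(-4) = -516)
(431/409 + F)*w = (431/409 - 45)*(-516) = -17974/409*(-516) = 9274584/409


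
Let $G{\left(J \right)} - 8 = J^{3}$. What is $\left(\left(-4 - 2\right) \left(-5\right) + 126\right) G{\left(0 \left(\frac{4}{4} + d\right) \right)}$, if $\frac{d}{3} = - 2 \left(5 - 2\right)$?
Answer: $1248$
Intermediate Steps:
$d = -18$ ($d = 3 \left(- 2 \left(5 - 2\right)\right) = 3 \left(\left(-2\right) 3\right) = 3 \left(-6\right) = -18$)
$G{\left(J \right)} = 8 + J^{3}$
$\left(\left(-4 - 2\right) \left(-5\right) + 126\right) G{\left(0 \left(\frac{4}{4} + d\right) \right)} = \left(\left(-4 - 2\right) \left(-5\right) + 126\right) \left(8 + \left(0 \left(\frac{4}{4} - 18\right)\right)^{3}\right) = \left(\left(-6\right) \left(-5\right) + 126\right) \left(8 + \left(0 \left(4 \cdot \frac{1}{4} - 18\right)\right)^{3}\right) = \left(30 + 126\right) \left(8 + \left(0 \left(1 - 18\right)\right)^{3}\right) = 156 \left(8 + \left(0 \left(-17\right)\right)^{3}\right) = 156 \left(8 + 0^{3}\right) = 156 \left(8 + 0\right) = 156 \cdot 8 = 1248$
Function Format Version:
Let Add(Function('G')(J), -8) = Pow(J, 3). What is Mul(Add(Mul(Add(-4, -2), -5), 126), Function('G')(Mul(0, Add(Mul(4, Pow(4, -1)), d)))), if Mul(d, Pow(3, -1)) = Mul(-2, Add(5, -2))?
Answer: 1248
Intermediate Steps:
d = -18 (d = Mul(3, Mul(-2, Add(5, -2))) = Mul(3, Mul(-2, 3)) = Mul(3, -6) = -18)
Function('G')(J) = Add(8, Pow(J, 3))
Mul(Add(Mul(Add(-4, -2), -5), 126), Function('G')(Mul(0, Add(Mul(4, Pow(4, -1)), d)))) = Mul(Add(Mul(Add(-4, -2), -5), 126), Add(8, Pow(Mul(0, Add(Mul(4, Pow(4, -1)), -18)), 3))) = Mul(Add(Mul(-6, -5), 126), Add(8, Pow(Mul(0, Add(Mul(4, Rational(1, 4)), -18)), 3))) = Mul(Add(30, 126), Add(8, Pow(Mul(0, Add(1, -18)), 3))) = Mul(156, Add(8, Pow(Mul(0, -17), 3))) = Mul(156, Add(8, Pow(0, 3))) = Mul(156, Add(8, 0)) = Mul(156, 8) = 1248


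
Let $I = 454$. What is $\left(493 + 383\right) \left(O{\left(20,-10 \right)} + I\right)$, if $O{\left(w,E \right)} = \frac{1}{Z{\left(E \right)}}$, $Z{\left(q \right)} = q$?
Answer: $\frac{1988082}{5} \approx 3.9762 \cdot 10^{5}$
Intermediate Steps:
$O{\left(w,E \right)} = \frac{1}{E}$
$\left(493 + 383\right) \left(O{\left(20,-10 \right)} + I\right) = \left(493 + 383\right) \left(\frac{1}{-10} + 454\right) = 876 \left(- \frac{1}{10} + 454\right) = 876 \cdot \frac{4539}{10} = \frac{1988082}{5}$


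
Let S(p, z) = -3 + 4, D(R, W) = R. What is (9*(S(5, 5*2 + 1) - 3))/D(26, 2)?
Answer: -9/13 ≈ -0.69231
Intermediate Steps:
S(p, z) = 1
(9*(S(5, 5*2 + 1) - 3))/D(26, 2) = (9*(1 - 3))/26 = (9*(-2))*(1/26) = -18*1/26 = -9/13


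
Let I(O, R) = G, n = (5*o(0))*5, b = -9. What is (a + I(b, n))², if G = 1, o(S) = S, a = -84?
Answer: 6889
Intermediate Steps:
n = 0 (n = (5*0)*5 = 0*5 = 0)
I(O, R) = 1
(a + I(b, n))² = (-84 + 1)² = (-83)² = 6889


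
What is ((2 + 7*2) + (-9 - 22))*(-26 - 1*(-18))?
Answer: 120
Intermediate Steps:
((2 + 7*2) + (-9 - 22))*(-26 - 1*(-18)) = ((2 + 14) - 31)*(-26 + 18) = (16 - 31)*(-8) = -15*(-8) = 120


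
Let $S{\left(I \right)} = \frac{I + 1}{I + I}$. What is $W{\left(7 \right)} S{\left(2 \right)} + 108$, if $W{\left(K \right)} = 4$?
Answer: $111$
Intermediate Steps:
$S{\left(I \right)} = \frac{1 + I}{2 I}$
$W{\left(7 \right)} S{\left(2 \right)} + 108 = 4 \frac{1 + 2}{2 \cdot 2} + 108 = 4 \cdot \frac{1}{2} \cdot \frac{1}{2} \cdot 3 + 108 = 4 \cdot \frac{3}{4} + 108 = 3 + 108 = 111$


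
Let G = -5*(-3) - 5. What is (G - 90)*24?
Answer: -1920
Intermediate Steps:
G = 10 (G = 15 - 5 = 10)
(G - 90)*24 = (10 - 90)*24 = -80*24 = -1920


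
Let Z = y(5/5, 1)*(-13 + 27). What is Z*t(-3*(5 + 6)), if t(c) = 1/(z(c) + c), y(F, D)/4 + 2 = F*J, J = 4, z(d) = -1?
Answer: -56/17 ≈ -3.2941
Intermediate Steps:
y(F, D) = -8 + 16*F (y(F, D) = -8 + 4*(F*4) = -8 + 4*(4*F) = -8 + 16*F)
t(c) = 1/(-1 + c)
Z = 112 (Z = (-8 + 16*(5/5))*(-13 + 27) = (-8 + 16*(5*(1/5)))*14 = (-8 + 16*1)*14 = (-8 + 16)*14 = 8*14 = 112)
Z*t(-3*(5 + 6)) = 112/(-1 - 3*(5 + 6)) = 112/(-1 - 3*11) = 112/(-1 - 33) = 112/(-34) = 112*(-1/34) = -56/17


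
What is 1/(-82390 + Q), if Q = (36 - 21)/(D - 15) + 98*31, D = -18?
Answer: -11/872877 ≈ -1.2602e-5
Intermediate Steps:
Q = 33413/11 (Q = (36 - 21)/(-18 - 15) + 98*31 = 15/(-33) + 3038 = 15*(-1/33) + 3038 = -5/11 + 3038 = 33413/11 ≈ 3037.5)
1/(-82390 + Q) = 1/(-82390 + 33413/11) = 1/(-872877/11) = -11/872877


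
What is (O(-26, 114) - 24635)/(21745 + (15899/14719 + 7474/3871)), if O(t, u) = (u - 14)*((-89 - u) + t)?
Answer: -541682706243/247828366868 ≈ -2.1857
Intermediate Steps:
O(t, u) = (-14 + u)*(-89 + t - u)
(O(-26, 114) - 24635)/(21745 + (15899/14719 + 7474/3871)) = ((1246 - 1*114² - 75*114 - 14*(-26) - 26*114) - 24635)/(21745 + (15899/14719 + 7474/3871)) = ((1246 - 1*12996 - 8550 + 364 - 2964) - 24635)/(21745 + (15899*(1/14719) + 7474*(1/3871))) = ((1246 - 12996 - 8550 + 364 - 2964) - 24635)/(21745 + (15899/14719 + 7474/3871)) = (-22900 - 24635)/(21745 + 171554835/56977249) = -47535/1239141834340/56977249 = -47535*56977249/1239141834340 = -541682706243/247828366868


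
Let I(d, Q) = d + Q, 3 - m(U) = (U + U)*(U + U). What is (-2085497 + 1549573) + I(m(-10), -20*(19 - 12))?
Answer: -536461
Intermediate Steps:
m(U) = 3 - 4*U² (m(U) = 3 - (U + U)*(U + U) = 3 - 2*U*2*U = 3 - 4*U²)
I(d, Q) = Q + d
(-2085497 + 1549573) + I(m(-10), -20*(19 - 12)) = (-2085497 + 1549573) + (-20*(19 - 12) + (3 - 4*(-10)²)) = -535924 + (-20*7 + (3 - 4*100)) = -535924 + (-140 + (3 - 400)) = -535924 + (-140 - 397) = -535924 - 537 = -536461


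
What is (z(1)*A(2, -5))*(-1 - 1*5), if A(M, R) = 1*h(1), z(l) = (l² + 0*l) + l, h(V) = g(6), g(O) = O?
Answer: -72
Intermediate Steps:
h(V) = 6
z(l) = l + l² (z(l) = (l² + 0) + l = l² + l = l + l²)
A(M, R) = 6 (A(M, R) = 1*6 = 6)
(z(1)*A(2, -5))*(-1 - 1*5) = ((1*(1 + 1))*6)*(-1 - 1*5) = ((1*2)*6)*(-1 - 5) = (2*6)*(-6) = 12*(-6) = -72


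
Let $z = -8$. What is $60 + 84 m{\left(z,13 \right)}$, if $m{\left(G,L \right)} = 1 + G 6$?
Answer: $-3888$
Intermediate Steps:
$m{\left(G,L \right)} = 1 + 6 G$
$60 + 84 m{\left(z,13 \right)} = 60 + 84 \left(1 + 6 \left(-8\right)\right) = 60 + 84 \left(1 - 48\right) = 60 + 84 \left(-47\right) = 60 - 3948 = -3888$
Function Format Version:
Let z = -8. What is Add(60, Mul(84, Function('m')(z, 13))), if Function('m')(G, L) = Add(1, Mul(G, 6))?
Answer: -3888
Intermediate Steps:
Function('m')(G, L) = Add(1, Mul(6, G))
Add(60, Mul(84, Function('m')(z, 13))) = Add(60, Mul(84, Add(1, Mul(6, -8)))) = Add(60, Mul(84, Add(1, -48))) = Add(60, Mul(84, -47)) = Add(60, -3948) = -3888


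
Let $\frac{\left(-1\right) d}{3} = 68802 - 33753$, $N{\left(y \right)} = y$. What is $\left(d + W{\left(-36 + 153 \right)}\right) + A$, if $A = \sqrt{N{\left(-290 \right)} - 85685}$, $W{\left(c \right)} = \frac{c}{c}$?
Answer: $-105146 + 5 i \sqrt{3439} \approx -1.0515 \cdot 10^{5} + 293.21 i$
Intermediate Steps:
$d = -105147$ ($d = - 3 \left(68802 - 33753\right) = \left(-3\right) 35049 = -105147$)
$W{\left(c \right)} = 1$
$A = 5 i \sqrt{3439}$ ($A = \sqrt{-290 - 85685} = \sqrt{-85975} = 5 i \sqrt{3439} \approx 293.21 i$)
$\left(d + W{\left(-36 + 153 \right)}\right) + A = \left(-105147 + 1\right) + 5 i \sqrt{3439} = -105146 + 5 i \sqrt{3439}$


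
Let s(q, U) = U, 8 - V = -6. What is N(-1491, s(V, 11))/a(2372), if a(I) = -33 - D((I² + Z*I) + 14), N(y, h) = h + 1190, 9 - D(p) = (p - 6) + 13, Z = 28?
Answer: 1201/5692779 ≈ 0.00021097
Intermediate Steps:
V = 14 (V = 8 - 1*(-6) = 8 + 6 = 14)
D(p) = 2 - p (D(p) = 9 - ((p - 6) + 13) = 9 - ((-6 + p) + 13) = 9 - (7 + p) = 9 + (-7 - p) = 2 - p)
N(y, h) = 1190 + h
a(I) = -21 + I² + 28*I (a(I) = -33 - (2 - ((I² + 28*I) + 14)) = -33 - (2 - (14 + I² + 28*I)) = -33 - (2 + (-14 - I² - 28*I)) = -33 - (-12 - I² - 28*I) = -33 + (12 + I² + 28*I) = -21 + I² + 28*I)
N(-1491, s(V, 11))/a(2372) = (1190 + 11)/(-21 + 2372² + 28*2372) = 1201/(-21 + 5626384 + 66416) = 1201/5692779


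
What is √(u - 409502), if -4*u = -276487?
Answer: I*√1361521/2 ≈ 583.42*I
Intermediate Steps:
u = 276487/4 (u = -¼*(-276487) = 276487/4 ≈ 69122.)
√(u - 409502) = √(276487/4 - 409502) = √(-1361521/4) = I*√1361521/2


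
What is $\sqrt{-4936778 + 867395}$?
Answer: $i \sqrt{4069383} \approx 2017.3 i$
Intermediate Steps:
$\sqrt{-4936778 + 867395} = \sqrt{-4069383} = i \sqrt{4069383}$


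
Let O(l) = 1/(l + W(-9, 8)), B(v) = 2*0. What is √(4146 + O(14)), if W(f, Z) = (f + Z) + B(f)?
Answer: √700687/13 ≈ 64.390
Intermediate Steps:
B(v) = 0
W(f, Z) = Z + f (W(f, Z) = (f + Z) + 0 = (Z + f) + 0 = Z + f)
O(l) = 1/(-1 + l) (O(l) = 1/(l + (8 - 9)) = 1/(l - 1) = 1/(-1 + l))
√(4146 + O(14)) = √(4146 + 1/(-1 + 14)) = √(4146 + 1/13) = √(53899/13) = √700687/13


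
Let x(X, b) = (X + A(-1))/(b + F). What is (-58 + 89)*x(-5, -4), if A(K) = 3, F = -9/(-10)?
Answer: 20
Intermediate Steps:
F = 9/10 (F = -9*(-1/10) = 9/10 ≈ 0.90000)
x(X, b) = (3 + X)/(9/10 + b) (x(X, b) = (X + 3)/(b + 9/10) = (3 + X)/(9/10 + b))
(-58 + 89)*x(-5, -4) = (-58 + 89)*(10*(3 - 5)/(9 + 10*(-4))) = 31*(10*(-2)/(9 - 40)) = 31*(10*(-2)/(-31)) = 31*(10*(-1/31)*(-2)) = 31*(20/31) = 20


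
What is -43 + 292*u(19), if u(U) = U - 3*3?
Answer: 2877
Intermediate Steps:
u(U) = -9 + U (u(U) = U - 9 = -9 + U)
-43 + 292*u(19) = -43 + 292*(-9 + 19) = -43 + 292*10 = -43 + 2920 = 2877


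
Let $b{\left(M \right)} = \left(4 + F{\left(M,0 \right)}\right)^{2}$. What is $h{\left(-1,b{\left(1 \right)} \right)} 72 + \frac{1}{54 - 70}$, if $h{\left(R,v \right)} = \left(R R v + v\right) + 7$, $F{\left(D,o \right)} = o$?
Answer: $\frac{44927}{16} \approx 2807.9$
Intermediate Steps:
$b{\left(M \right)} = 16$ ($b{\left(M \right)} = \left(4 + 0\right)^{2} = 4^{2} = 16$)
$h{\left(R,v \right)} = 7 + v + v R^{2}$ ($h{\left(R,v \right)} = \left(R^{2} v + v\right) + 7 = \left(v R^{2} + v\right) + 7 = \left(v + v R^{2}\right) + 7 = 7 + v + v R^{2}$)
$h{\left(-1,b{\left(1 \right)} \right)} 72 + \frac{1}{54 - 70} = \left(7 + 16 + 16 \left(-1\right)^{2}\right) 72 + \frac{1}{54 - 70} = \left(7 + 16 + 16 \cdot 1\right) 72 + \frac{1}{-16} = \left(7 + 16 + 16\right) 72 - \frac{1}{16} = 39 \cdot 72 - \frac{1}{16} = 2808 - \frac{1}{16} = \frac{44927}{16}$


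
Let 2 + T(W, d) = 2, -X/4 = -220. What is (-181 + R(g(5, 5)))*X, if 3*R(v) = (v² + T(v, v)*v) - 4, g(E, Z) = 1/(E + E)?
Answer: -802252/5 ≈ -1.6045e+5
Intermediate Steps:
X = 880 (X = -4*(-220) = 880)
g(E, Z) = 1/(2*E)
T(W, d) = 0 (T(W, d) = -2 + 2 = 0)
R(v) = -4/3 + v²/3 (R(v) = ((v² + 0*v) - 4)/3 = ((v² + 0) - 4)/3 = (v² - 4)/3 = (-4 + v²)/3 = -4/3 + v²/3)
(-181 + R(g(5, 5)))*X = (-181 + (-4/3 + ((½)/5)²/3))*880 = (-181 + (-4/3 + ((½)*(⅕))²/3))*880 = (-181 + (-4/3 + (⅒)²/3))*880 = (-181 + (-4/3 + (⅓)*(1/100)))*880 = (-181 + (-4/3 + 1/300))*880 = (-181 - 133/100)*880 = -18233/100*880 = -802252/5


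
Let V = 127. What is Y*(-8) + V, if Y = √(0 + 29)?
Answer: 127 - 8*√29 ≈ 83.919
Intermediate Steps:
Y = √29 ≈ 5.3852
Y*(-8) + V = √29*(-8) + 127 = -8*√29 + 127 = 127 - 8*√29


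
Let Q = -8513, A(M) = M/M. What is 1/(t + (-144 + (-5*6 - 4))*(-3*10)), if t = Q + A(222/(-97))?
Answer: -1/3172 ≈ -0.00031526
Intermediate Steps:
A(M) = 1
t = -8512 (t = -8513 + 1 = -8512)
1/(t + (-144 + (-5*6 - 4))*(-3*10)) = 1/(-8512 + (-144 + (-5*6 - 4))*(-3*10)) = 1/(-8512 + (-144 + (-30 - 4))*(-30)) = 1/(-8512 + (-144 - 34)*(-30)) = 1/(-8512 - 178*(-30)) = 1/(-8512 + 5340) = 1/(-3172) = -1/3172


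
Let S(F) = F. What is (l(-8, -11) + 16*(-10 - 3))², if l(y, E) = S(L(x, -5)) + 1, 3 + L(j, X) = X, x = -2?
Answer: 46225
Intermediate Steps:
L(j, X) = -3 + X
l(y, E) = -7 (l(y, E) = (-3 - 5) + 1 = -8 + 1 = -7)
(l(-8, -11) + 16*(-10 - 3))² = (-7 + 16*(-10 - 3))² = (-7 + 16*(-13))² = (-7 - 208)² = (-215)² = 46225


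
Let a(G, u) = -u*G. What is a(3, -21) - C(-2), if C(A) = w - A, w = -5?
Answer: 66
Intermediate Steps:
C(A) = -5 - A
a(G, u) = -G*u
a(3, -21) - C(-2) = -1*3*(-21) - (-5 - 1*(-2)) = 63 - (-5 + 2) = 63 - 1*(-3) = 63 + 3 = 66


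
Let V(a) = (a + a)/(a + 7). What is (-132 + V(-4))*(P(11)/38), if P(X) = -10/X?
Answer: 2020/627 ≈ 3.2217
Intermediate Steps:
V(a) = 2*a/(7 + a) (V(a) = (2*a)/(7 + a) = 2*a/(7 + a))
(-132 + V(-4))*(P(11)/38) = (-132 + 2*(-4)/(7 - 4))*(-10/11/38) = (-132 + 2*(-4)/3)*(-10*1/11*(1/38)) = (-132 + 2*(-4)*(⅓))*(-10/11*1/38) = (-132 - 8/3)*(-5/209) = -404/3*(-5/209) = 2020/627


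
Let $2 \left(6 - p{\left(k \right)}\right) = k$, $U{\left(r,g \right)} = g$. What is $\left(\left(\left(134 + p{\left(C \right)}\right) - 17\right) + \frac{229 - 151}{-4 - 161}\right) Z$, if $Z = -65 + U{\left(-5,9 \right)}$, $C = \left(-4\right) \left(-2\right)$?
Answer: $- \frac{365064}{55} \approx -6637.5$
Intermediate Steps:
$C = 8$
$p{\left(k \right)} = 6 - \frac{k}{2}$
$Z = -56$ ($Z = -65 + 9 = -56$)
$\left(\left(\left(134 + p{\left(C \right)}\right) - 17\right) + \frac{229 - 151}{-4 - 161}\right) Z = \left(\left(\left(134 + \left(6 - 4\right)\right) - 17\right) + \frac{229 - 151}{-4 - 161}\right) \left(-56\right) = \left(\left(\left(134 + \left(6 - 4\right)\right) - 17\right) + \frac{78}{-165}\right) \left(-56\right) = \left(\left(\left(134 + 2\right) - 17\right) + 78 \left(- \frac{1}{165}\right)\right) \left(-56\right) = \left(\left(136 - 17\right) - \frac{26}{55}\right) \left(-56\right) = \left(119 - \frac{26}{55}\right) \left(-56\right) = \frac{6519}{55} \left(-56\right) = - \frac{365064}{55}$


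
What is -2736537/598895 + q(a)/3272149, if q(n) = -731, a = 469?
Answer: -8954794600258/1959673675355 ≈ -4.5695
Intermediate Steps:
-2736537/598895 + q(a)/3272149 = -2736537/598895 - 731/3272149 = -8954794600258/1959673675355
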